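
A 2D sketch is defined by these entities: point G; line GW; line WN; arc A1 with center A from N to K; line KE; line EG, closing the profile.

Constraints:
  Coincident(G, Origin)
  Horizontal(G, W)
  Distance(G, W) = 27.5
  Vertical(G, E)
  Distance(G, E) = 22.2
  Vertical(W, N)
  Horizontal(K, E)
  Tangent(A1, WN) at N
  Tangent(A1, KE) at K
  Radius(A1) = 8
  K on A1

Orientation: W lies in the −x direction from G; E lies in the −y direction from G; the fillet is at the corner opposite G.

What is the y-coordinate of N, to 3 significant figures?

-14.2

The virtual corner opposite G is at (-27.5, -22.2). Tangency of A1 to WN means the radius AN is perpendicular to WN and the tangent condition forces AK to be normal to KE, with radius 8.0, so the center A sits 8.0 in from both sides at A = (-19.5, -14.2). That places the tangent points at N = (-27.5, -14.2) on WN and K = (-19.5, -22.2) on KE. So N.y = -14.2.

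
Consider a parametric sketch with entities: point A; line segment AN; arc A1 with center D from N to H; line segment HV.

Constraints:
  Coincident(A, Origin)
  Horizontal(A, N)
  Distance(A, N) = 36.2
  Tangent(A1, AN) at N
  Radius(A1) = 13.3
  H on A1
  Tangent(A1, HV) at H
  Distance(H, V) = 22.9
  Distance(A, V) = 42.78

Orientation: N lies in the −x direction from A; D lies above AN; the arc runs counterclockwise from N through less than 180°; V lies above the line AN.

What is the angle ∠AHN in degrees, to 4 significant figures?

105.0°

A is at the origin; A and N share the same y with |AN| = 36.2 and N on the −x side, so N = (-36.20, 0.000). Since A1 is tangent to AN there, DN ⟂ AN, so D = N + (0, 13.3) = (-36.20, 13.30). Since DH ⟂ HV (tangency), |DV| = √(13.3² + 22.9²) = 26.48 regardless of where H sits on A1. So V lies on both circle(A, 42.78) and circle(D, 26.48); the above-AN intersection is V = (-22.85, 36.17). H is the foot of the tangent from V: H = (-22.90, 13.27).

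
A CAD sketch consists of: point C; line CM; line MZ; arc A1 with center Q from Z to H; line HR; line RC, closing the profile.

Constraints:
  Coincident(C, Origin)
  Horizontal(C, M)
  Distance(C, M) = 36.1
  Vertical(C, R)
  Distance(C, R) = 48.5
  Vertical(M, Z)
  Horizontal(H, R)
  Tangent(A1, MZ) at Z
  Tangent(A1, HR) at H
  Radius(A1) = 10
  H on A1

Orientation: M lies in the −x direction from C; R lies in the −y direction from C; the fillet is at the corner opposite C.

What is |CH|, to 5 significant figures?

55.077

The virtual corner opposite C is at (-36.100, -48.500). A1 meets MZ tangentially, so QZ is at right angles to MZ and A1 meets HR tangentially, so QH is at right angles to HR, with radius 10.0, so the center Q sits 10.0 in from both sides at Q = (-26.100, -38.500). That places the tangent points at Z = (-36.100, -38.500) on MZ and H = (-26.100, -48.500) on HR. Then |CH| = |H − C| = 55.077.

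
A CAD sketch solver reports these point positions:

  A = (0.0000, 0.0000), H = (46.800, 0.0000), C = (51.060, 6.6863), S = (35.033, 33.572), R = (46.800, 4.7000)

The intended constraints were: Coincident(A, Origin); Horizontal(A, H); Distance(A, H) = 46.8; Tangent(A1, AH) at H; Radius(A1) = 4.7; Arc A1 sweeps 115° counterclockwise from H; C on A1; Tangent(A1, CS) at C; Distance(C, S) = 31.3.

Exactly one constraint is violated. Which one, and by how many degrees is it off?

Tangent(A1, CS) at C — off by 5.80°.

A = (0.00, 0.00) ✓; A.y = 0.00, H.y = 0.00 ✓; |AH| = 46.80 ✓; ∠(RH, HA) = 90.00° ✓; |RH| = 4.700 ✓; bearing(R→C) − bearing(R→H) = 115.0° ✓; |RC| = 4.700 ✓; ∠(RC, CS) = 84.20° ✗; |CS| = 31.30 ✓.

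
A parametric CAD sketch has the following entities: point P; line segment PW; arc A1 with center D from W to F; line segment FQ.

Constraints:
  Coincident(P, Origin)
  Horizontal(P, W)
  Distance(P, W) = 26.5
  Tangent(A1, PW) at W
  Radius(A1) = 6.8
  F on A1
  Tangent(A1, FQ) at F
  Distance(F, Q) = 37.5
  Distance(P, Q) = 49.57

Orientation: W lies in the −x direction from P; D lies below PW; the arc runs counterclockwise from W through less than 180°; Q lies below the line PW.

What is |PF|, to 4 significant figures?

34.15

P is at the origin; P and W share the same y with |PW| = 26.5 and W on the −x side, so W = (-26.50, 0.000). Tangency of A1 to PW means the radius DW is perpendicular to PW, so D = W + (0, -6.8) = (-26.50, -6.800). Since DF ⟂ FQ (tangency), |DQ| = √(6.8² + 37.5²) = 38.11 regardless of where F sits on A1. So Q lies on both circle(P, 49.57) and circle(D, 38.11); the below-PW intersection is Q = (-21.63, -44.60). F is the foot of the tangent from Q: F = (-32.98, -8.858).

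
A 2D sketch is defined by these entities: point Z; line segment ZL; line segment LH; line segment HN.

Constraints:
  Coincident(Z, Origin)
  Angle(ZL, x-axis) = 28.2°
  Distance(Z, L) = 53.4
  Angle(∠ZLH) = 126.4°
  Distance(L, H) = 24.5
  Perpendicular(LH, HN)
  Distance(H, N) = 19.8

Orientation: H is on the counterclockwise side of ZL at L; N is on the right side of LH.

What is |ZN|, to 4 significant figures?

84.25

∠ZLH = 126.4°, so LH runs at 28.2° + (180° − 126.4°) = 81.80° from the x-axis; with |LH| = 24.5, H = L + 24.5·(cos 81.80°, sin 81.80°) = (50.56, 49.48). LH is perpendicular to HN; with |HN| = 19.8 on the right of LH, N = H + 19.8·(0.9898, -0.1426) = (70.15, 46.66). Then |ZN| = |N − Z| = 84.25.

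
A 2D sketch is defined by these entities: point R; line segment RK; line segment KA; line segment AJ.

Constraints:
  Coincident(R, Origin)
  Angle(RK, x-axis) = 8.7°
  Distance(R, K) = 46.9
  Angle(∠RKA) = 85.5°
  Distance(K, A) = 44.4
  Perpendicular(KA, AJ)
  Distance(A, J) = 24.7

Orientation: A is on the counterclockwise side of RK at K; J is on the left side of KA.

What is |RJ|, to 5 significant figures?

46.310

∠RKA = 85.5°, so KA runs at 8.7° + (180° − 85.5°) = 103.20° from the x-axis; with |KA| = 44.4, A = K + 44.4·(cos 103.20°, sin 103.20°) = (36.222, 50.321). The perpendicularity gives AJ at right angles to KA; with |AJ| = 24.7 on the left of KA, J = A + 24.7·(-0.97358, -0.22835) = (12.174, 44.681). Then |RJ| = |J − R| = 46.310.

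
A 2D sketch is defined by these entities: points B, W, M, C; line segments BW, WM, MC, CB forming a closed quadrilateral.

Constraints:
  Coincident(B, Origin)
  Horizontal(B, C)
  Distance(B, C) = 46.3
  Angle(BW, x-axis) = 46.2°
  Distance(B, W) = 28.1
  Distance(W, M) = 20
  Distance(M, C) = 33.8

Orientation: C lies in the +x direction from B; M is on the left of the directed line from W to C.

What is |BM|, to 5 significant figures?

47.919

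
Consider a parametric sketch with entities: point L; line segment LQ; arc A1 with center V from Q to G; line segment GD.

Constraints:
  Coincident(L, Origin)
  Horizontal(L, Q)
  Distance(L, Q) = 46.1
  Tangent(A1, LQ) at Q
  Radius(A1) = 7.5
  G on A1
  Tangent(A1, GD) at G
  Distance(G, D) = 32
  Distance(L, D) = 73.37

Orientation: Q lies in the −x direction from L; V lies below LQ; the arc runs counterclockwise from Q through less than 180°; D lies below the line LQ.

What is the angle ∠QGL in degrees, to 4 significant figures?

29.22°

Checks: |LQ| = 46.10 ✓; |VG| = 7.500 ✓; ∠(VG, GD) = 90.00° ✓; |GD| = 32.00 ✓; |LD| = 73.37 ✓.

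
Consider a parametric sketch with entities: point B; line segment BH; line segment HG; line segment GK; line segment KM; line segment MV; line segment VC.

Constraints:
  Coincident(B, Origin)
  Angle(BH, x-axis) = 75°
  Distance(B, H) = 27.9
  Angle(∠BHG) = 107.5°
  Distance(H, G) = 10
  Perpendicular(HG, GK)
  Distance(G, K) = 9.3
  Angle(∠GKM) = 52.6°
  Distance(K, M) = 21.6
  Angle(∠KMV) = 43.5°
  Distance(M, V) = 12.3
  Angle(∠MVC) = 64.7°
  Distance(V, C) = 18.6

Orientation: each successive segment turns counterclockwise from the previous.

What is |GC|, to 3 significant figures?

16.6

B is at the origin; BH runs at 75.0° with length 27.9, so H = (7.22, 26.9). ∠BHG = 107.5° gives HG at 148° from the x-axis; with |HG| = 10.0, G = (-1.21, 32.3). HG is perpendicular to GK, so GK runs at -122°; with |GK| = 9.3, K = (-6.21, 24.5). ∠GKM = 52.6° gives KM at 4.90° from the x-axis; with |KM| = 21.6, M = (15.3, 26.3). ∠KMV = 43.5° gives MV at 141° from the x-axis; with |MV| = 12.3, V = (5.70, 34.0). ∠MVC = 64.7° gives VC at -103° from the x-axis; with |VC| = 18.6, C = (1.42, 15.9). Then |GC| = |C − G| = 16.6.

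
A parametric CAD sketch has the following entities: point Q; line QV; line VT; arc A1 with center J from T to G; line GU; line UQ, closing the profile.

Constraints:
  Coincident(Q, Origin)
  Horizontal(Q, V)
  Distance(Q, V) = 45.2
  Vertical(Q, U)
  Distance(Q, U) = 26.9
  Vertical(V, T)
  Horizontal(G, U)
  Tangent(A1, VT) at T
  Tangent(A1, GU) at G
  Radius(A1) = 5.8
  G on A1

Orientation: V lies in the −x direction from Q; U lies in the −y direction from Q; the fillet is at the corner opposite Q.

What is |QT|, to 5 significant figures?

49.882

The virtual corner opposite Q is at (-45.200, -26.900). The tangent condition forces JT to be normal to VT and tangency of A1 to GU means the radius JG is perpendicular to GU, with radius 5.8, so the center J sits 5.8 in from both sides at J = (-39.400, -21.100). That places the tangent points at T = (-45.200, -21.100) on VT and G = (-39.400, -26.900) on GU. Then |QT| = |T − Q| = 49.882.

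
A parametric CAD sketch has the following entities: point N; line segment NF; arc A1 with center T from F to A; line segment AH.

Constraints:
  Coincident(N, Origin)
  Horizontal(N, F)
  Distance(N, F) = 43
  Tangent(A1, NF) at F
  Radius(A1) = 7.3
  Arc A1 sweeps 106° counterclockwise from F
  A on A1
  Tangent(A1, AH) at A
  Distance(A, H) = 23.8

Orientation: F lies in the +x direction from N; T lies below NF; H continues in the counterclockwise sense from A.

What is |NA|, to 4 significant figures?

37.17

N is at the origin; NF is horizontal with |NF| = 43.0 and F on the +x side, so F = (43.00, 0.000). The tangent condition forces TF to be normal to NF, so T = F + (0, -7.3) = (43.00, -7.300). On A1, F sits at bearing 90° from T; a 106° counterclockwise sweep puts A at bearing 196°, so A = T + 7.3·(cos 196°, sin 196°) = (35.98, -9.312). Then |NA| = |A − N| = 37.17.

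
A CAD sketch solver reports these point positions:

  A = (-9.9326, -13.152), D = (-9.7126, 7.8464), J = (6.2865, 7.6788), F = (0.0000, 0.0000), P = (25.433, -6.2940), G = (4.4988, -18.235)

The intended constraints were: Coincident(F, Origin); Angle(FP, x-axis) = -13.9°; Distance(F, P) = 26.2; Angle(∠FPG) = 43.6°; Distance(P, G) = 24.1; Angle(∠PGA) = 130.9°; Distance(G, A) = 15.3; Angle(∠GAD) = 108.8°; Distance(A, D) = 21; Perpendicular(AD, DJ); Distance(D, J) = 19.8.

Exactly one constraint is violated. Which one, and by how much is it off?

Distance(D, J) = 19.8 — off by 3.80.

F = (0.00, 0.00) ✓; FP at -13.90° ✓; |FP| = 26.20 ✓; ∠FPG = 43.60° ✓; |PG| = 24.10 ✓; ∠PGA = 130.9° ✓; |GA| = 15.30 ✓; ∠GAD = 108.8° ✓; |AD| = 21.00 ✓; ∠(AD, DJ) = 90.00° ✓; |DJ| = 16.00 ✗.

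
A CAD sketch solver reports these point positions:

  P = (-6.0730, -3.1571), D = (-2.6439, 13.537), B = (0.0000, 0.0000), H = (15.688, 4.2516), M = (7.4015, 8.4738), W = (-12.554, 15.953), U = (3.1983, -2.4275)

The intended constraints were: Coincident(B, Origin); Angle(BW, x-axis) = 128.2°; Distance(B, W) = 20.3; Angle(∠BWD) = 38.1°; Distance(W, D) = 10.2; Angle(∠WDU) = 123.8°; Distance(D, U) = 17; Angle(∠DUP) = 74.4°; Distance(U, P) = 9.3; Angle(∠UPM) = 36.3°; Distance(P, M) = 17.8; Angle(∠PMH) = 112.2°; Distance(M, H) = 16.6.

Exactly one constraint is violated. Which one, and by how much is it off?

Distance(M, H) = 16.6 — off by 7.30.

B = (0.00, 0.00) ✓; BW at 128.2° ✓; |BW| = 20.30 ✓; ∠BWD = 38.10° ✓; |WD| = 10.20 ✓; ∠WDU = 123.8° ✓; |DU| = 17.00 ✓; ∠DUP = 74.40° ✓; |UP| = 9.300 ✓; ∠UPM = 36.30° ✓; |PM| = 17.80 ✓; ∠PMH = 112.2° ✓; |MH| = 9.300 ✗.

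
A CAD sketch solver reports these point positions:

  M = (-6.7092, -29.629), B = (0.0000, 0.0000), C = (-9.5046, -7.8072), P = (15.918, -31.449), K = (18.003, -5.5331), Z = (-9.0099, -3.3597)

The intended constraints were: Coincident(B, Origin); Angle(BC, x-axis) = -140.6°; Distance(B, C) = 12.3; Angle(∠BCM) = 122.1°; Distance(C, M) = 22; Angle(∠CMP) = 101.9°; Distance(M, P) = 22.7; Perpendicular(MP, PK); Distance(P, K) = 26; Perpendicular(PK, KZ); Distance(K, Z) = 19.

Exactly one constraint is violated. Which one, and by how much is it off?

Distance(K, Z) = 19 — off by 8.10.

B = (0.00, 0.00) ✓; BC at -140.6° ✓; |BC| = 12.30 ✓; ∠BCM = 122.1° ✓; |CM| = 22.00 ✓; ∠CMP = 101.9° ✓; |MP| = 22.70 ✓; ∠(MP, PK) = 90.00° ✓; |PK| = 26.00 ✓; ∠(PK, KZ) = 90.00° ✓; |KZ| = 27.10 ✗.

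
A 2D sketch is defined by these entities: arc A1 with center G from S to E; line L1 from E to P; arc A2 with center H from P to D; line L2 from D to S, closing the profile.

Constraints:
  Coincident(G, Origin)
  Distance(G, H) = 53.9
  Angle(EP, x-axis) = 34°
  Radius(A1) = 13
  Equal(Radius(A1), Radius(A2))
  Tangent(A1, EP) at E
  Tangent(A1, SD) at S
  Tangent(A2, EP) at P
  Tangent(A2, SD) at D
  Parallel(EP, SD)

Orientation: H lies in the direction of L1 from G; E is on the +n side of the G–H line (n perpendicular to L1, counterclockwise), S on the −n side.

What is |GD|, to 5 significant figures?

55.446

The slot axis is L1's direction at 34.0°, so u = (cos 34.0°, sin 34.0°) = (0.82904, 0.55919) and n = (−sin 34.0°, cos 34.0°) = (-0.55919, 0.82904). G is at the origin and H lies 53.9 along u from G, so H = 53.9·u = (44.685, 30.140). Tangency of A1 to both parallel lines with radius 13.0 puts E and S at G ± 13.0·n: E = (-7.2695, 10.777), S = (7.2695, -10.777). Equal radii place P and D the same way about H: P = H + 13.0·n = (37.416, 40.918), D = H − 13.0·n = (51.955, 19.363). Then |GD| = |D − G| = 55.446.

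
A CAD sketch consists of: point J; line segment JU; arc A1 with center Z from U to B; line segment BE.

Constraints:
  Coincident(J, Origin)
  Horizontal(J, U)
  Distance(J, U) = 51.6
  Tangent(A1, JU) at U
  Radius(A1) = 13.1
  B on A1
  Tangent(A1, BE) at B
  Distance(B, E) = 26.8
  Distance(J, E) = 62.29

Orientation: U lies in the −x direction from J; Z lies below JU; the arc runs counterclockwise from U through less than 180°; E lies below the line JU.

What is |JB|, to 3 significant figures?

65.5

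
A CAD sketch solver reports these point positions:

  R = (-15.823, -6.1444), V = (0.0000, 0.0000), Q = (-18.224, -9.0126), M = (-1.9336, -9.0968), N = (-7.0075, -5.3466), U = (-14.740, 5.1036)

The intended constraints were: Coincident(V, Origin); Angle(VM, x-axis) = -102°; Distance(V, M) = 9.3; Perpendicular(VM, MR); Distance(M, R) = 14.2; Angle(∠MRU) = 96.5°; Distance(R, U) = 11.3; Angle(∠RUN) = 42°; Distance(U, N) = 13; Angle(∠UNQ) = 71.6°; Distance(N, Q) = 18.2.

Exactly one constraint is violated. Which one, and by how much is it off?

Distance(N, Q) = 18.2 — off by 6.40.

V = (0.00, 0.00) ✓; VM at -102.0° ✓; |VM| = 9.300 ✓; ∠(VM, MR) = 90.00° ✓; |MR| = 14.20 ✓; ∠MRU = 96.50° ✓; |RU| = 11.30 ✓; ∠RUN = 42.00° ✓; |UN| = 13.00 ✓; ∠UNQ = 71.60° ✓; |NQ| = 11.80 ✗.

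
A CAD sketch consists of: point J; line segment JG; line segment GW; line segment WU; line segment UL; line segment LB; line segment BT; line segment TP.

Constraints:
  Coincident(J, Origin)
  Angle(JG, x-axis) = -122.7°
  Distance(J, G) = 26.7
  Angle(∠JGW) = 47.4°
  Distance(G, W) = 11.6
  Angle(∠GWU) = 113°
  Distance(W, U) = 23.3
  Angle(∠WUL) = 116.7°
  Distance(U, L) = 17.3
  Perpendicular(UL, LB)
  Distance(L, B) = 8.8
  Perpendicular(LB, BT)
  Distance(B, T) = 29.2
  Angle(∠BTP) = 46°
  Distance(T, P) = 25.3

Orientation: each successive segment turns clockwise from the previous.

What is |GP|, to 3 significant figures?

40.0

J is at the origin; JG runs at -122.7° with length 26.7, so G = (-14.4, -22.5). ∠JGW = 47.4° gives GW at 105° from the x-axis; with |GW| = 11.6, W = (-17.4, -11.2). ∠GWU = 113.0° gives WU at 37.7° from the x-axis; with |WU| = 23.3, U = (1.07, 3.00). ∠WUL = 116.7° gives UL at -25.6° from the x-axis; with |UL| = 17.3, L = (16.7, -4.47). UL ⟂ LB, so LB runs at -116°; with |LB| = 8.8, B = (12.9, -12.4). LB is perpendicular to BT, so BT runs at 154°; with |BT| = 29.2, T = (-13.5, 0.206). ∠BTP = 46.0° gives TP at 20.4° from the x-axis; with |TP| = 25.3, P = (10.2, 9.03). Then |GP| = |P − G| = 40.0.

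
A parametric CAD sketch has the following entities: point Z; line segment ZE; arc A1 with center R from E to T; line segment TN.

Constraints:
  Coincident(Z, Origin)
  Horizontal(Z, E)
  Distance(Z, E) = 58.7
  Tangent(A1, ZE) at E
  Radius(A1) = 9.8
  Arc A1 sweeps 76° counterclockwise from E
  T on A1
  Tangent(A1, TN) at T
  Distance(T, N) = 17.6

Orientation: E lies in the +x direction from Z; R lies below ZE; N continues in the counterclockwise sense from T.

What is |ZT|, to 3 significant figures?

49.7

Z is at the origin; Z and E share the same y with |ZE| = 58.7 and E on the +x side, so E = (58.7, 0.00). Tangency of A1 to ZE means the radius RE is perpendicular to ZE, so R = E + (0, -9.8) = (58.7, -9.80). On A1, E sits at bearing 90° from R; a 76° counterclockwise sweep puts T at bearing 166°, so T = R + 9.8·(cos 166°, sin 166°) = (49.2, -7.43). Then |ZT| = |T − Z| = 49.7.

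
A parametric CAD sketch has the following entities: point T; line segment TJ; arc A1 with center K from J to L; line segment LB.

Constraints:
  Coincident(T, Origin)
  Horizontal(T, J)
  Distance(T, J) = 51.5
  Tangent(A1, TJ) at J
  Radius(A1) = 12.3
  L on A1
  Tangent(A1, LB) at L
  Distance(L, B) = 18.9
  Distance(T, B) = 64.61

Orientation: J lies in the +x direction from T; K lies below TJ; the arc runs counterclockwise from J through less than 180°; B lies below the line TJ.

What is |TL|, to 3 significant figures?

46.8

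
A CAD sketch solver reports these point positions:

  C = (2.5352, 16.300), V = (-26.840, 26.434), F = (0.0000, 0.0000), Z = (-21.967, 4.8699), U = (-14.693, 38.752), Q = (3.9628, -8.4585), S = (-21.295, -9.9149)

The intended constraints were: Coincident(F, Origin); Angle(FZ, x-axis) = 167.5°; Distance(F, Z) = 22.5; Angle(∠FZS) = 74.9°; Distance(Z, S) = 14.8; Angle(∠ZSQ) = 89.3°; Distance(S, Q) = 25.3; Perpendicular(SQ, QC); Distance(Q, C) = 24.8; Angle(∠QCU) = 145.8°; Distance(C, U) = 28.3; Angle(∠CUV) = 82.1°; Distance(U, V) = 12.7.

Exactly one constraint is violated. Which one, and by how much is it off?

Distance(U, V) = 12.7 — off by 4.60.

F = (0.00, 0.00) ✓; FZ at 167.5° ✓; |FZ| = 22.50 ✓; ∠FZS = 74.90° ✓; |ZS| = 14.80 ✓; ∠ZSQ = 89.30° ✓; |SQ| = 25.30 ✓; ∠(SQ, QC) = 90.00° ✓; |QC| = 24.80 ✓; ∠QCU = 145.8° ✓; |CU| = 28.30 ✓; ∠CUV = 82.10° ✓; |UV| = 17.30 ✗.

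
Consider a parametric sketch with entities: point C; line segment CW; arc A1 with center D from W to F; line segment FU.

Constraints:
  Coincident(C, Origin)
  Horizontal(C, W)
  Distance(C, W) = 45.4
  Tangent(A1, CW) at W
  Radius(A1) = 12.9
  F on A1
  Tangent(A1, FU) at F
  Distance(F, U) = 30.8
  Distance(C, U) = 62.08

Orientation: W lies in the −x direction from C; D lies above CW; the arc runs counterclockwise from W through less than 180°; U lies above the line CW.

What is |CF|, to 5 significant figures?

36.905

Checks: |DF| = 12.90 ✓; ∠(DF, FU) = 90.00° ✓; |FU| = 30.80 ✓; |CU| = 62.08 ✓.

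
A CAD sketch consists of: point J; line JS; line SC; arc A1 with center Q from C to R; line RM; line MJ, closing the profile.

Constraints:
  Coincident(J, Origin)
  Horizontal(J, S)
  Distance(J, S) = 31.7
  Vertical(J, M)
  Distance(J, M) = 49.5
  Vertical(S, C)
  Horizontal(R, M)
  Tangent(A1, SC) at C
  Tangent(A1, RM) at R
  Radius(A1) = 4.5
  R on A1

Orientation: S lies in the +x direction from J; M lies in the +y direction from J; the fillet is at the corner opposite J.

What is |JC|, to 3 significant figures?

55.0

J is at the origin; JS is horizontal with |JS| = 31.7 and S on the +x side, so S = (31.7, 0.00). JM is vertical with |JM| = 49.5 and M on the +y side, so M = (0.00, 49.5). The virtual corner opposite J is at (31.7, 49.5). A1 meets SC tangentially, so QC is at right angles to SC and the tangent condition forces QR to be normal to RM, with radius 4.5, so the center Q sits 4.5 in from both sides at Q = (27.2, 45.0). That places the tangent points at C = (31.7, 45.0) on SC and R = (27.2, 49.5) on RM. Then |JC| = |C − J| = 55.0.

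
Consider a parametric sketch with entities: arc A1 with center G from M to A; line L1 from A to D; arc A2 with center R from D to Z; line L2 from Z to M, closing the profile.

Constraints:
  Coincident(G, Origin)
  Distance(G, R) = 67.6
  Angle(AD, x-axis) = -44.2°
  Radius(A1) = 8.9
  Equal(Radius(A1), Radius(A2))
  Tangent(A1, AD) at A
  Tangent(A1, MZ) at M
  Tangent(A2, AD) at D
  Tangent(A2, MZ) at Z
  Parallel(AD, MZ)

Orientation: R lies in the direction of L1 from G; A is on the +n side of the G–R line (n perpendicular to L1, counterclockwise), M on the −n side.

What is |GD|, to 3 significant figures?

68.2

The slot axis is L1's direction at -44.2°, so u = (cos -44.2°, sin -44.2°) = (0.717, -0.697) and n = (−sin -44.2°, cos -44.2°) = (0.697, 0.717). G is at the origin and R lies 67.6 along u from G, so R = 67.6·u = (48.5, -47.1). Tangency of A1 to both parallel lines with radius 8.9 puts A and M at G ± 8.9·n: A = (6.20, 6.38), M = (-6.20, -6.38). Equal radii place D and Z the same way about R: D = R + 8.9·n = (54.7, -40.7), Z = R − 8.9·n = (42.3, -53.5). Then |GD| = |D − G| = 68.2.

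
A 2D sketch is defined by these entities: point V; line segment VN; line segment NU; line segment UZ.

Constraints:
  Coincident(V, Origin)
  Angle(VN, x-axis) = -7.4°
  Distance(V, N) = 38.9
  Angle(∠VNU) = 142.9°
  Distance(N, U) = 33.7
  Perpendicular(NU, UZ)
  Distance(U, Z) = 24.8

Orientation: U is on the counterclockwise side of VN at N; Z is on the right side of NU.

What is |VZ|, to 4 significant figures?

80.74

V is at the origin; VN runs at -7.4° with length 38.9, so N = 38.9·(cos -7.4°, sin -7.4°) = (38.58, -5.010). ∠VNU = 142.9°, so NU runs at -7.4° + (180° − 142.9°) = 29.70° from the x-axis; with |NU| = 33.7, U = N + 33.7·(cos 29.70°, sin 29.70°) = (67.85, 11.69). NU is perpendicular to UZ; with |UZ| = 24.8 on the right of NU, Z = U + 24.8·(0.4955, -0.8686) = (80.14, -9.855). Then |VZ| = |Z − V| = 80.74.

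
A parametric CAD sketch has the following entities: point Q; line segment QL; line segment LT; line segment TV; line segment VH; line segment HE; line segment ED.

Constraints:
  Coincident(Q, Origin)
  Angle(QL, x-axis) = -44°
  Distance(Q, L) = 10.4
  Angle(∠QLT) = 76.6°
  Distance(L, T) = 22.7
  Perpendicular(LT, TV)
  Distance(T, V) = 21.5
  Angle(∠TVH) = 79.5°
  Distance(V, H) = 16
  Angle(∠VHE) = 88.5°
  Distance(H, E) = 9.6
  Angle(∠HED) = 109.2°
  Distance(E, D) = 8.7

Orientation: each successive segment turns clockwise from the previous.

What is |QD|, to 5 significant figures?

15.318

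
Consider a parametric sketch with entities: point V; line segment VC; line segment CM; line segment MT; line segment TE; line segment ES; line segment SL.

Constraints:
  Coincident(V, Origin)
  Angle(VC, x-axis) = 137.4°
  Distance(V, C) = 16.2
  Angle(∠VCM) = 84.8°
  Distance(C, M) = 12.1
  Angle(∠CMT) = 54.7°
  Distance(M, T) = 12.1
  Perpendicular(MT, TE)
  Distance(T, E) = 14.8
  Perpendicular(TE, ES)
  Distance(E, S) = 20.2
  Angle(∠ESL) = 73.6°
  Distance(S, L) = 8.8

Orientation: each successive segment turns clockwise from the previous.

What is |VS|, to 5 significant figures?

31.463

V is at the origin; VC runs at 137.4° with length 16.2, so C = (-11.925, 10.965). ∠VCM = 84.8° gives CM at 42.200° from the x-axis; with |CM| = 12.1, M = (-2.9610, 19.093). ∠CMT = 54.7° gives MT at -83.100° from the x-axis; with |MT| = 12.1, T = (-1.5074, 7.0808). MT ⟂ TE, so TE runs at -173.10°; with |TE| = 14.8, E = (-16.200, 5.3028). TE is perpendicular to ES, so ES runs at 96.900°; with |ES| = 20.2, S = (-18.627, 25.357). Then |VS| = |S − V| = 31.463.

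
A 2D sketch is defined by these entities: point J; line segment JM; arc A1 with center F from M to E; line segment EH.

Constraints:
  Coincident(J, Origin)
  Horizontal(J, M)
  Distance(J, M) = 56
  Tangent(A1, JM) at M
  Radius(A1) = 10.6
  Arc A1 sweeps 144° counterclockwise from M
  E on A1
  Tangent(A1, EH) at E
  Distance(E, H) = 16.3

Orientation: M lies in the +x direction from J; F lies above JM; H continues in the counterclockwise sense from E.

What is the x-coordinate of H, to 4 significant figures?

49.04

J is at the origin; J and M share the same y with |JM| = 56.0 and M on the +x side, so M = (56.00, 0.000). Since A1 is tangent to JM there, FM ⟂ JM, so F = M + (0, 10.6) = (56.00, 10.60). On A1, M sits at bearing -90° from F; a 144° counterclockwise sweep puts E at bearing 54°, so E = F + 10.6·(cos 54°, sin 54°) = (62.23, 19.18). Tangency of A1 to EH means the radius FE is perpendicular to EH, so EH runs along (−sin 54°, cos 54°); with |EH| = 16.3, H = (49.04, 28.76). So H.x = 49.04.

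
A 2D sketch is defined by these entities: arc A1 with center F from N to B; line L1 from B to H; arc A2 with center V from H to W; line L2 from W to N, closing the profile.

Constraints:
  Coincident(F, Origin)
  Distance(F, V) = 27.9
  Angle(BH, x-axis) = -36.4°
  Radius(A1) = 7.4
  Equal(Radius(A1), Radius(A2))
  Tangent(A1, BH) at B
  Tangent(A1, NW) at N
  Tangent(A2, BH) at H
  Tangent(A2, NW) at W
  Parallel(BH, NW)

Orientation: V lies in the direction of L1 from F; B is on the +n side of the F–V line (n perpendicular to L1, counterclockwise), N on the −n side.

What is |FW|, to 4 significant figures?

28.86

Tangency of A1 to both parallel lines with radius 7.4 puts B and N at F ± 7.4·n: B = (4.391, 5.956), N = (-4.391, -5.956). Equal radii place H and W the same way about V: H = V + 7.4·n = (26.85, -10.60), W = V − 7.4·n = (18.07, -22.51). Then |FW| = |W − F| = 28.86.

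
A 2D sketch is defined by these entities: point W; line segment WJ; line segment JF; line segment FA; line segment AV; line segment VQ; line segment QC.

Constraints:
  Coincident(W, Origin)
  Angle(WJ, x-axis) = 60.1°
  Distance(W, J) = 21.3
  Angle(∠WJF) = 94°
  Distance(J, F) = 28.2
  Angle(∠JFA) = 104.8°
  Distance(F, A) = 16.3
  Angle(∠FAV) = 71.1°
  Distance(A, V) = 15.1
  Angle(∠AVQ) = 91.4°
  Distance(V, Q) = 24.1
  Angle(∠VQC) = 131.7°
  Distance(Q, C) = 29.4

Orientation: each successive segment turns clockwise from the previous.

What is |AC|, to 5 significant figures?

44.557

W is at the origin; WJ runs at 60.1° with length 21.3, so J = (10.618, 18.465). ∠WJF = 94.0° gives JF at -25.900° from the x-axis; with |JF| = 28.2, F = (35.985, 6.1471). ∠JFA = 104.8° gives FA at -101.10° from the x-axis; with |FA| = 16.3, A = (32.847, -9.8480). ∠FAV = 71.1° gives AV at 150.00° from the x-axis; with |AV| = 15.1, V = (19.770, -2.2980). ∠AVQ = 91.4° gives VQ at 61.400° from the x-axis; with |VQ| = 24.1, Q = (31.307, 18.861). ∠VQC = 131.7° gives QC at 13.100° from the x-axis; with |QC| = 29.4, C = (59.942, 25.525). Then |AC| = |C − A| = 44.557.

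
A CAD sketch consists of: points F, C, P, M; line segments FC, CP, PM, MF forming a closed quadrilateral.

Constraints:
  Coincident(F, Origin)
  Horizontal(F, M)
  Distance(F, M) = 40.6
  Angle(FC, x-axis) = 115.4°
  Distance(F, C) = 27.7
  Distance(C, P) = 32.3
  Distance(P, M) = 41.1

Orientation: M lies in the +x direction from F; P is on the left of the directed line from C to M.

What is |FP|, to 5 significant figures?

39.667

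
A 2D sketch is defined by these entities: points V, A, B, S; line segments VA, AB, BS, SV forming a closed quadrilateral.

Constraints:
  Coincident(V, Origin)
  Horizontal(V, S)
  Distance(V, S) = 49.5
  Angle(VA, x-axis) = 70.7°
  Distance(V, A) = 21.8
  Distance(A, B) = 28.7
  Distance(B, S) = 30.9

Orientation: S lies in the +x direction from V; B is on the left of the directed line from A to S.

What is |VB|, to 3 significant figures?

44.5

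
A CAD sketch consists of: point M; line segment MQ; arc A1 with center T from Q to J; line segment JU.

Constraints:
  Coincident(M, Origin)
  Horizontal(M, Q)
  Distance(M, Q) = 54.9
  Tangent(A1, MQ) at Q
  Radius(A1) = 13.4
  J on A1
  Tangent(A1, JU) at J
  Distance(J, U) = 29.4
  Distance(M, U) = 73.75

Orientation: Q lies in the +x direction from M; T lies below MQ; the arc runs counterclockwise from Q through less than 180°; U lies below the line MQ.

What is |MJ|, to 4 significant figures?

47.73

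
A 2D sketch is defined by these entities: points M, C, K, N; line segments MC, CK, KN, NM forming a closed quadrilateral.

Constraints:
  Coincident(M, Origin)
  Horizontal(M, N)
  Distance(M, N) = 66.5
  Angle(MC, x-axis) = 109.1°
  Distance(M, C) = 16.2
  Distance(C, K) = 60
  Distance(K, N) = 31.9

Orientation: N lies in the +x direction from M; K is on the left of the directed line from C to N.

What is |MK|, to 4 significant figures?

60.51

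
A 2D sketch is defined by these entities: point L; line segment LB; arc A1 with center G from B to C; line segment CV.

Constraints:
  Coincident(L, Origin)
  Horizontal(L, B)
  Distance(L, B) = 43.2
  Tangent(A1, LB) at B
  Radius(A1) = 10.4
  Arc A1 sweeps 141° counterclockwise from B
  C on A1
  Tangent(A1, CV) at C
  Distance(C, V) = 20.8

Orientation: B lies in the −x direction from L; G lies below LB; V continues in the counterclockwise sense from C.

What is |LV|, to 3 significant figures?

46.1

L is at the origin; LB is horizontal with |LB| = 43.2 and B on the −x side, so B = (-43.2, 0.00). Since A1 is tangent to LB there, GB ⟂ LB, so G = B + (0, -10.4) = (-43.2, -10.4). On A1, B sits at bearing 90° from G; a 141° counterclockwise sweep puts C at bearing 231°, so C = G + 10.4·(cos 231°, sin 231°) = (-49.7, -18.5). Since A1 is tangent to CV there, GC ⟂ CV, so CV runs along (−sin 231°, cos 231°); with |CV| = 20.8, V = (-33.6, -31.6). Then |LV| = |V − L| = 46.1.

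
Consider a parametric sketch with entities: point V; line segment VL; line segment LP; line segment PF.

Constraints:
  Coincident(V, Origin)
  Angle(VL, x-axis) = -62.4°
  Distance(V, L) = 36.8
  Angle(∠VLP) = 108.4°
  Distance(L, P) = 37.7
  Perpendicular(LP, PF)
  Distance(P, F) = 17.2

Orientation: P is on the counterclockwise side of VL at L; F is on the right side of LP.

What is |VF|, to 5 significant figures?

71.752

∠VLP = 108.4°, so LP runs at -62.4° + (180° − 108.4°) = 9.2000° from the x-axis; with |LP| = 37.7, P = L + 37.7·(cos 9.2000°, sin 9.2000°) = (54.264, -26.585). LP is perpendicular to PF; with |PF| = 17.2 on the right of LP, F = P + 17.2·(0.15988, -0.98714) = (57.014, -43.564). Then |VF| = |F − V| = 71.752.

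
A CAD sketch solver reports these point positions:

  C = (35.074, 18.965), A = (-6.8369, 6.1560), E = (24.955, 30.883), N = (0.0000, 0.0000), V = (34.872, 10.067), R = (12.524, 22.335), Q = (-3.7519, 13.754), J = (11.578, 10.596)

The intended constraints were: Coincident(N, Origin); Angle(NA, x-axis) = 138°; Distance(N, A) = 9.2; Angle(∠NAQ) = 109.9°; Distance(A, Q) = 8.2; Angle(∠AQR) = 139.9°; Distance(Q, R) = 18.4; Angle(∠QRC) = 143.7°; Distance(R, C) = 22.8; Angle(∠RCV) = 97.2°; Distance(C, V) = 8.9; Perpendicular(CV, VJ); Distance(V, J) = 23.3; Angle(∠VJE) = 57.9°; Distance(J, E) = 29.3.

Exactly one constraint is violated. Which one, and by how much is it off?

Distance(J, E) = 29.3 — off by 5.00.

N = (0.00, 0.00) ✓; NA at 138.0° ✓; |NA| = 9.200 ✓; ∠NAQ = 109.9° ✓; |AQ| = 8.200 ✓; ∠AQR = 139.9° ✓; |QR| = 18.40 ✓; ∠QRC = 143.7° ✓; |RC| = 22.80 ✓; ∠RCV = 97.20° ✓; |CV| = 8.900 ✓; ∠(CV, VJ) = 90.00° ✓; |VJ| = 23.30 ✓; ∠VJE = 57.90° ✓; |JE| = 24.30 ✗.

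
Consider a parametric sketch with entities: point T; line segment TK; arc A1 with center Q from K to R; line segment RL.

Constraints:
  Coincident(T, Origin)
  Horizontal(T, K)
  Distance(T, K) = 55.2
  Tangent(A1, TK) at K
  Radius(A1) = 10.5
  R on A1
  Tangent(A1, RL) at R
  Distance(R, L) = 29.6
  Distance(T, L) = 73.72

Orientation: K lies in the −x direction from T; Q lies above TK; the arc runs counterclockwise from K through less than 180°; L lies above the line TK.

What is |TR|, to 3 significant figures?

48.8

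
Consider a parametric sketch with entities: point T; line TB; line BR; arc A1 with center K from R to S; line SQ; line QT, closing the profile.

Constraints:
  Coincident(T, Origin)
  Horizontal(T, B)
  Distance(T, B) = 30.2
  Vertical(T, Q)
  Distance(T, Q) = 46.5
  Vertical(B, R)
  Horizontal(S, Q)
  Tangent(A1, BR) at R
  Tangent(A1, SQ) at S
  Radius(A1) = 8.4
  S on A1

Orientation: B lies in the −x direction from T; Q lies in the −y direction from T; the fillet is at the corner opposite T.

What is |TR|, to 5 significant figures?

48.617

T is at the origin; T and B share the same y with |TB| = 30.2 and B on the −x side, so B = (-30.200, 0.0000). TQ is vertical with |TQ| = 46.5 and Q on the −y side, so Q = (0.0000, -46.500). The virtual corner opposite T is at (-30.200, -46.500). The tangent condition forces KR to be normal to BR and A1 meets SQ tangentially, so KS is at right angles to SQ, with radius 8.4, so the center K sits 8.4 in from both sides at K = (-21.800, -38.100). That places the tangent points at R = (-30.200, -38.100) on BR and S = (-21.800, -46.500) on SQ. Then |TR| = |R − T| = 48.617.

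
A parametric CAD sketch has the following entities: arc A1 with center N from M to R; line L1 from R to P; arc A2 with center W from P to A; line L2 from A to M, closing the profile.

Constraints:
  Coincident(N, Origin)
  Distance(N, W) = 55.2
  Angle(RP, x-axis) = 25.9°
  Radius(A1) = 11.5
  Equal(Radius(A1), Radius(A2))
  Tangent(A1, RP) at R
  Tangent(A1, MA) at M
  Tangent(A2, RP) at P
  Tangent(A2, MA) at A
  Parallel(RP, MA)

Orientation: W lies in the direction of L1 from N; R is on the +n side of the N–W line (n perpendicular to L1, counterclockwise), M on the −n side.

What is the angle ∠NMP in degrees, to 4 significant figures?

67.38°

Tangency of A1 to both parallel lines with radius 11.5 puts R and M at N ± 11.5·n: R = (-5.023, 10.34), M = (5.023, -10.34). Equal radii place P and A the same way about W: P = W + 11.5·n = (44.63, 34.46), A = W − 11.5·n = (54.68, 13.77). Then cos ∠NMP = MN·MP / (|MN||MP|), giving 67.38°.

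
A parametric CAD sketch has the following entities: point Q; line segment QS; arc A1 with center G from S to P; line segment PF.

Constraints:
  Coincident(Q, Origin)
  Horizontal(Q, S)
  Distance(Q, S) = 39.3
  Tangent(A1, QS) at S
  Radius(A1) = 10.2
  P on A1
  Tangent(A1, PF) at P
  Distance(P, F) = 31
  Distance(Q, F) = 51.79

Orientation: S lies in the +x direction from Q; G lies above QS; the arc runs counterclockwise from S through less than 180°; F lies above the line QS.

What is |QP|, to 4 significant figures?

50.36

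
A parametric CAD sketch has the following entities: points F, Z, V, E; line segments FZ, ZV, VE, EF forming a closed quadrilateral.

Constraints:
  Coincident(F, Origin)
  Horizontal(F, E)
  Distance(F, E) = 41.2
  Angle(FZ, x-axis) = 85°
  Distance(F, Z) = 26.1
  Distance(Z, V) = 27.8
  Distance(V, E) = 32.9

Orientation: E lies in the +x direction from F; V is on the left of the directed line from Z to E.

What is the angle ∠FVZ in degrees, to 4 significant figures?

36.13°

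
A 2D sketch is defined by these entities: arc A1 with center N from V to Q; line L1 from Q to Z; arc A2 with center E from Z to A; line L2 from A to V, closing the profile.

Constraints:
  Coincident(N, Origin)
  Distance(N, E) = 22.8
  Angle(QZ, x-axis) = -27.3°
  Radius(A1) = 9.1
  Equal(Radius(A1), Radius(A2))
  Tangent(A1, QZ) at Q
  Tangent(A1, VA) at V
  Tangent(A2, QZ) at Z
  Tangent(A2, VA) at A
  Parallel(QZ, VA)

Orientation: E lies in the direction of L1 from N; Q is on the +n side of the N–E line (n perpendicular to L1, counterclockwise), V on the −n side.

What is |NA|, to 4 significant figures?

24.55

Tangency of A1 to both parallel lines with radius 9.1 puts Q and V at N ± 9.1·n: Q = (4.174, 8.086), V = (-4.174, -8.086). Equal radii place Z and A the same way about E: Z = E + 9.1·n = (24.43, -2.371), A = E − 9.1·n = (16.09, -18.54). Then |NA| = |A − N| = 24.55.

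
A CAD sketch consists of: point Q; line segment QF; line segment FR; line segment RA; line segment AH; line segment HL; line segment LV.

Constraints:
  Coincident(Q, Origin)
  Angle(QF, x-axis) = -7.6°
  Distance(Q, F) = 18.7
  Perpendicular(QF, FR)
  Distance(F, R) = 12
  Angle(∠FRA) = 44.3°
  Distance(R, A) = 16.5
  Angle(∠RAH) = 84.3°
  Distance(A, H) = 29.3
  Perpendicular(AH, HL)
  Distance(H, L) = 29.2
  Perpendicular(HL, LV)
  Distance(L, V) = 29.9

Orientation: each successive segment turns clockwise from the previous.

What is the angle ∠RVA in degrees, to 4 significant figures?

8.758°

Q is at the origin; QF runs at -7.6° with length 18.7, so F = (18.54, -2.473). QF ⟂ FR, so FR runs at -97.60°; with |FR| = 12.0, R = (16.95, -14.37). ∠FRA = 44.3° gives RA at 126.7° from the x-axis; with |RA| = 16.5, A = (7.088, -1.138). ∠RAH = 84.3° gives AH at 31.00° from the x-axis; with |AH| = 29.3, H = (32.20, 13.95). AH ⟂ HL, so HL runs at -59.00°; with |HL| = 29.2, L = (47.24, -11.08). The perpendicularity gives LV at right angles to HL, so LV runs at -149.0°; with |LV| = 29.9, V = (21.61, -26.48). Then cos ∠RVA = VR·VA / (|VR||VA|), giving 8.758°.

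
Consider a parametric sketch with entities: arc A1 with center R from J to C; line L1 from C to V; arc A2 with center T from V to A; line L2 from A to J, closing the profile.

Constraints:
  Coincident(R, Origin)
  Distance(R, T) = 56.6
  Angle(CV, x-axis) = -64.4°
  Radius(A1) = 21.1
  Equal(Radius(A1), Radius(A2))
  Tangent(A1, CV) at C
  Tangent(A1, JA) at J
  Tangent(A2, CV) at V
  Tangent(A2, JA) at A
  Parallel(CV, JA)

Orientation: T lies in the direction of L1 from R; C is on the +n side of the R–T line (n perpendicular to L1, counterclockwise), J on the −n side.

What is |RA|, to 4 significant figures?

60.41

The slot axis is L1's direction at -64.4°, so u = (cos -64.4°, sin -64.4°) = (0.4321, -0.9018) and n = (−sin -64.4°, cos -64.4°) = (0.9018, 0.4321). R is at the origin and T lies 56.6 along u from R, so T = 56.6·u = (24.46, -51.04). Tangency of A1 to both parallel lines with radius 21.1 puts C and J at R ± 21.1·n: C = (19.03, 9.117), J = (-19.03, -9.117). Equal radii place V and A the same way about T: V = T + 21.1·n = (43.48, -41.93), A = T − 21.1·n = (5.427, -60.16). Then |RA| = |A − R| = 60.41.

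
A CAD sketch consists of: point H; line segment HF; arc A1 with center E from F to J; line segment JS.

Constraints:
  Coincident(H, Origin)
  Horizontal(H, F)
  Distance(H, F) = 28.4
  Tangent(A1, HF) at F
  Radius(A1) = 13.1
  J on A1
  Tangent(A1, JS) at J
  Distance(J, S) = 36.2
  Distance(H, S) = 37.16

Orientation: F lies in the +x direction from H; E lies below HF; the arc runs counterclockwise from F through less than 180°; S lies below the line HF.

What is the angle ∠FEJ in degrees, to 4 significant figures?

58.50°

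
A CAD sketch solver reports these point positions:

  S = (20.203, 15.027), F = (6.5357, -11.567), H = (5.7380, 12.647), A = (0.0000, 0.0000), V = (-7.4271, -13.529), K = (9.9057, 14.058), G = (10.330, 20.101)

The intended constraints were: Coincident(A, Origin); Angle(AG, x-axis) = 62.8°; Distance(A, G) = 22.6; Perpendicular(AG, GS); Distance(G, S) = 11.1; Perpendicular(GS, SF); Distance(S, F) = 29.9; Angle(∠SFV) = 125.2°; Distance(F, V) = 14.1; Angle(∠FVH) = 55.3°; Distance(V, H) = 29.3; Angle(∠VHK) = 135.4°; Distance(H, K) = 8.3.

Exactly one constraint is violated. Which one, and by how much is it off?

Distance(H, K) = 8.3 — off by 3.90.

A = (0.00, 0.00) ✓; AG at 62.80° ✓; |AG| = 22.60 ✓; ∠(AG, GS) = 90.00° ✓; |GS| = 11.10 ✓; ∠(GS, SF) = 90.00° ✓; |SF| = 29.90 ✓; ∠SFV = 125.2° ✓; |FV| = 14.10 ✓; ∠FVH = 55.30° ✓; |VH| = 29.30 ✓; ∠VHK = 135.4° ✓; |HK| = 4.400 ✗.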